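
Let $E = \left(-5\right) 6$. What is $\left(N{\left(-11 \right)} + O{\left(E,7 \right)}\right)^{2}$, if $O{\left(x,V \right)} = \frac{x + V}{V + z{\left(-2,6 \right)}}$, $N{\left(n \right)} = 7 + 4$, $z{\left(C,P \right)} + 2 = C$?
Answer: $\frac{100}{9} \approx 11.111$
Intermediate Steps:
$z{\left(C,P \right)} = -2 + C$
$N{\left(n \right)} = 11$
$E = -30$
$O{\left(x,V \right)} = \frac{V + x}{-4 + V}$ ($O{\left(x,V \right)} = \frac{x + V}{V - 4} = \frac{V + x}{V - 4} = \frac{V + x}{-4 + V}$)
$\left(N{\left(-11 \right)} + O{\left(E,7 \right)}\right)^{2} = \left(11 + \frac{7 - 30}{-4 + 7}\right)^{2} = \left(11 + \frac{1}{3} \left(-23\right)\right)^{2} = \left(11 - \frac{23}{3}\right)^{2} = \left(\frac{10}{3}\right)^{2} = \frac{100}{9}$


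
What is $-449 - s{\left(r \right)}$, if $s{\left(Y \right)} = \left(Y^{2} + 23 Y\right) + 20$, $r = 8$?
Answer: $-717$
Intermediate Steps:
$s{\left(Y \right)} = 20 + Y^{2} + 23 Y$
$-449 - s{\left(r \right)} = -449 - \left(20 + 8^{2} + 23 \cdot 8\right) = -449 - \left(20 + 64 + 184\right) = -449 - 268 = -717$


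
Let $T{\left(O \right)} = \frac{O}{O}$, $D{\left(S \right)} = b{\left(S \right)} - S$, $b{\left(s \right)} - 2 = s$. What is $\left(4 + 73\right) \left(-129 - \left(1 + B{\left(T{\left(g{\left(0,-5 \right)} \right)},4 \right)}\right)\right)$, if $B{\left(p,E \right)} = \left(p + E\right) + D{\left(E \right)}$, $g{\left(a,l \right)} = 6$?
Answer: $-10549$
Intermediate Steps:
$b{\left(s \right)} = 2 + s$
$D{\left(S \right)} = 2$ ($D{\left(S \right)} = \left(2 + S\right) - S = 2$)
$T{\left(O \right)} = 1$
$B{\left(p,E \right)} = 2 + E + p$ ($B{\left(p,E \right)} = \left(p + E\right) + 2 = \left(E + p\right) + 2 = 2 + E + p$)
$\left(4 + 73\right) \left(-129 - \left(1 + B{\left(T{\left(g{\left(0,-5 \right)} \right)},4 \right)}\right)\right) = \left(4 + 73\right) \left(-129 - 8\right) = 77 \left(-129 - 8\right) = 77 \left(-137\right) = -10549$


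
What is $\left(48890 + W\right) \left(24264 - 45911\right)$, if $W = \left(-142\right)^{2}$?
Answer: $-1494811938$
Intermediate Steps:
$W = 20164$
$\left(48890 + W\right) \left(24264 - 45911\right) = \left(48890 + 20164\right) \left(24264 - 45911\right) = 69054 \left(-21647\right) = -1494811938$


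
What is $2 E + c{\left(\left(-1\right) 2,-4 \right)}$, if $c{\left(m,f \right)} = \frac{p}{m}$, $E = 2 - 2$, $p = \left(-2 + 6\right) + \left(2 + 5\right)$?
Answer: $- \frac{11}{2} \approx -5.5$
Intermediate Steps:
$p = 11$ ($p = 4 + 7 = 11$)
$E = 0$ ($E = 2 - 2 = 0$)
$c{\left(m,f \right)} = \frac{11}{m}$
$2 E + c{\left(\left(-1\right) 2,-4 \right)} = 2 \cdot 0 + \frac{11}{\left(-1\right) 2} = 0 + \frac{11}{-2} = 0 + 11 \left(- \frac{1}{2}\right) = 0 - \frac{11}{2} = - \frac{11}{2}$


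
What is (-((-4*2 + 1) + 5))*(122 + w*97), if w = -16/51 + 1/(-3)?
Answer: 2014/17 ≈ 118.47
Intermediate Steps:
w = -11/17 (w = -16*1/51 + 1*(-1/3) = -16/51 - 1/3 = -11/17 ≈ -0.64706)
(-((-4*2 + 1) + 5))*(122 + w*97) = (-((-4*2 + 1) + 5))*(122 - 11/17*97) = (-((-8 + 1) + 5))*(122 - 1067/17) = -(-7 + 5)*(1007/17) = -1*(-2)*(1007/17) = 2*(1007/17) = 2014/17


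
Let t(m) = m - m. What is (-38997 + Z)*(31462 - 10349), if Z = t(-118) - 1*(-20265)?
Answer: -395488716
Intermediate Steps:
t(m) = 0
Z = 20265 (Z = 0 - 1*(-20265) = 0 + 20265 = 20265)
(-38997 + Z)*(31462 - 10349) = (-38997 + 20265)*(31462 - 10349) = -18732*21113 = -395488716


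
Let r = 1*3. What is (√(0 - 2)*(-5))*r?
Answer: -15*I*√2 ≈ -21.213*I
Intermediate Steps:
r = 3
(√(0 - 2)*(-5))*r = (√(0 - 2)*(-5))*3 = (√(-2)*(-5))*3 = ((I*√2)*(-5))*3 = -5*I*√2*3 = -15*I*√2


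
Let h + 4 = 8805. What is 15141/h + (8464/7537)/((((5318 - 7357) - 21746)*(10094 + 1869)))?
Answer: 32471049985391071/18874427816988835 ≈ 1.7204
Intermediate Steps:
h = 8801 (h = -4 + 8805 = 8801)
15141/h + (8464/7537)/((((5318 - 7357) - 21746)*(10094 + 1869))) = 15141/8801 + (8464/7537)/((((5318 - 7357) - 21746)*(10094 + 1869))) = 15141*(1/8801) + (8464*(1/7537))/(((-2039 - 21746)*11963)) = 15141/8801 + 8464/(7537*((-23785*11963))) = 15141/8801 + (8464/7537)/(-284539955) = 15141/8801 + (8464/7537)*(-1/284539955) = 15141/8801 - 8464/2144577640835 = 32471049985391071/18874427816988835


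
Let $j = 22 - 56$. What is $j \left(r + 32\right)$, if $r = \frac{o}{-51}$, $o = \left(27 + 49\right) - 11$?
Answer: $- \frac{3134}{3} \approx -1044.7$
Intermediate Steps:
$o = 65$ ($o = 76 - 11 = 65$)
$r = - \frac{65}{51}$ ($r = \frac{65}{-51} = 65 \left(- \frac{1}{51}\right) = - \frac{65}{51} \approx -1.2745$)
$j = -34$
$j \left(r + 32\right) = - 34 \left(- \frac{65}{51} + 32\right) = \left(-34\right) \frac{1567}{51} = - \frac{3134}{3}$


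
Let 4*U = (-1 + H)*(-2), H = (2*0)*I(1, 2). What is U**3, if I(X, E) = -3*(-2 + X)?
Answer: 1/8 ≈ 0.12500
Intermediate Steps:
I(X, E) = 6 - 3*X
H = 0 (H = (2*0)*(6 - 3*1) = 0*(6 - 3) = 0*3 = 0)
U = 1/2 (U = ((-1 + 0)*(-2))/4 = (-1*(-2))/4 = (1/4)*2 = 1/2 ≈ 0.50000)
U**3 = (1/2)**3 = 1/8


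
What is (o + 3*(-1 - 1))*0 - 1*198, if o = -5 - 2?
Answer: -198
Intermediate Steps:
o = -7
(o + 3*(-1 - 1))*0 - 1*198 = (-7 + 3*(-1 - 1))*0 - 1*198 = (-7 + 3*(-2))*0 - 198 = (-7 - 6)*0 - 198 = -13*0 - 198 = 0 - 198 = -198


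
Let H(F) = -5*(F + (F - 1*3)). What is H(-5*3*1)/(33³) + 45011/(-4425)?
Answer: -16331618/1606275 ≈ -10.167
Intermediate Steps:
H(F) = 15 - 10*F (H(F) = -5*(F + (F - 3)) = -5*(F + (-3 + F)) = -5*(-3 + 2*F) = 15 - 10*F)
H(-5*3*1)/(33³) + 45011/(-4425) = (15 - 10*(-5*3))/(33³) + 45011/(-4425) = (15 - (-150))/35937 + 45011*(-1/4425) = (15 - 10*(-15))*(1/35937) - 45011/4425 = (15 + 150)*(1/35937) - 45011/4425 = 165*(1/35937) - 45011/4425 = 5/1089 - 45011/4425 = -16331618/1606275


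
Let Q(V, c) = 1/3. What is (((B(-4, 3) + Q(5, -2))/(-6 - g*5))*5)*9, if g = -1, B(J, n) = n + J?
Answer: 30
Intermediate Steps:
B(J, n) = J + n
Q(V, c) = ⅓
(((B(-4, 3) + Q(5, -2))/(-6 - g*5))*5)*9 = ((((-4 + 3) + ⅓)/(-6 - 1*(-1)*5))*5)*9 = (((-1 + ⅓)/(-6 + 1*5))*5)*9 = (-2/(3*(-6 + 5))*5)*9 = (-⅔/(-1)*5)*9 = (-⅔*(-1)*5)*9 = ((⅔)*5)*9 = (10/3)*9 = 30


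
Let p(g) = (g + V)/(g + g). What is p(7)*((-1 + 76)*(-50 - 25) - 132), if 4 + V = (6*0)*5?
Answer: -17271/14 ≈ -1233.6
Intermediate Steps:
V = -4 (V = -4 + (6*0)*5 = -4 + 0*5 = -4 + 0 = -4)
p(g) = (-4 + g)/(2*g) (p(g) = (g - 4)/(g + g) = (-4 + g)/((2*g)) = (-4 + g)*(1/(2*g)) = (-4 + g)/(2*g))
p(7)*((-1 + 76)*(-50 - 25) - 132) = ((1/2)*(-4 + 7)/7)*((-1 + 76)*(-50 - 25) - 132) = ((1/2)*(1/7)*3)*(75*(-75) - 132) = 3*(-5625 - 132)/14 = (3/14)*(-5757) = -17271/14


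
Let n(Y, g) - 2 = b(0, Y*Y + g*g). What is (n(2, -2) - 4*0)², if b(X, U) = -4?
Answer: 4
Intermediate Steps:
n(Y, g) = -2 (n(Y, g) = 2 - 4 = -2)
(n(2, -2) - 4*0)² = (-2 - 4*0)² = (-2 + 0)² = (-2)² = 4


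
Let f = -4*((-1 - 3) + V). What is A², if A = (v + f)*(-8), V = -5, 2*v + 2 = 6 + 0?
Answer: 92416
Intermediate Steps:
v = 2 (v = -1 + (6 + 0)/2 = -1 + (½)*6 = -1 + 3 = 2)
f = 36 (f = -4*((-1 - 3) - 5) = -4*(-4 - 5) = -4*(-9) = 36)
A = -304 (A = (2 + 36)*(-8) = 38*(-8) = -304)
A² = (-304)² = 92416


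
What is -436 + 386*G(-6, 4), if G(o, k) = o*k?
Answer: -9700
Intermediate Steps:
G(o, k) = k*o
-436 + 386*G(-6, 4) = -436 + 386*(4*(-6)) = -436 + 386*(-24) = -436 - 9264 = -9700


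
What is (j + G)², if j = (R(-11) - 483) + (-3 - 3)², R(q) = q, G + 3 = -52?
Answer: 263169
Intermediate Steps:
G = -55 (G = -3 - 52 = -55)
j = -458 (j = (-11 - 483) + (-3 - 3)² = -494 + (-6)² = -494 + 36 = -458)
(j + G)² = (-458 - 55)² = (-513)² = 263169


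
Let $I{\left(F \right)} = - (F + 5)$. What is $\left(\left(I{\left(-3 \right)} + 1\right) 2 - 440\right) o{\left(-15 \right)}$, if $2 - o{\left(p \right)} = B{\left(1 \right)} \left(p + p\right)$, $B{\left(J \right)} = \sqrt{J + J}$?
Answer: $-884 - 13260 \sqrt{2} \approx -19636.0$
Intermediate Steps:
$I{\left(F \right)} = -5 - F$ ($I{\left(F \right)} = - (5 + F) = -5 - F$)
$B{\left(J \right)} = \sqrt{2} \sqrt{J}$ ($B{\left(J \right)} = \sqrt{2 J} = \sqrt{2} \sqrt{J}$)
$o{\left(p \right)} = 2 - 2 p \sqrt{2}$ ($o{\left(p \right)} = 2 - \sqrt{2} \sqrt{1} \left(p + p\right) = 2 - \sqrt{2} \cdot 1 \cdot 2 p = 2 - \sqrt{2} \cdot 2 p = 2 - 2 p \sqrt{2}$)
$\left(\left(I{\left(-3 \right)} + 1\right) 2 - 440\right) o{\left(-15 \right)} = \left(\left(\left(-5 - -3\right) + 1\right) 2 - 440\right) \left(2 - - 30 \sqrt{2}\right) = \left(\left(\left(-5 + 3\right) + 1\right) 2 - 440\right) \left(2 + 30 \sqrt{2}\right) = \left(\left(-2 + 1\right) 2 - 440\right) \left(2 + 30 \sqrt{2}\right) = \left(\left(-1\right) 2 - 440\right) \left(2 + 30 \sqrt{2}\right) = \left(-2 - 440\right) \left(2 + 30 \sqrt{2}\right) = - 442 \left(2 + 30 \sqrt{2}\right) = -884 - 13260 \sqrt{2}$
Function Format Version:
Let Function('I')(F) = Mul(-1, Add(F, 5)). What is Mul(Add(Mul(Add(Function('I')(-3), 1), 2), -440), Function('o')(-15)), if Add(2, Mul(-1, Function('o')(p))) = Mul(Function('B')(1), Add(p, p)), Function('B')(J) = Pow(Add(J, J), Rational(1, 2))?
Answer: Add(-884, Mul(-13260, Pow(2, Rational(1, 2)))) ≈ -19636.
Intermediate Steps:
Function('I')(F) = Add(-5, Mul(-1, F)) (Function('I')(F) = Mul(-1, Add(5, F)) = Add(-5, Mul(-1, F)))
Function('B')(J) = Mul(Pow(2, Rational(1, 2)), Pow(J, Rational(1, 2))) (Function('B')(J) = Pow(Mul(2, J), Rational(1, 2)) = Mul(Pow(2, Rational(1, 2)), Pow(J, Rational(1, 2))))
Function('o')(p) = Add(2, Mul(-2, p, Pow(2, Rational(1, 2)))) (Function('o')(p) = Add(2, Mul(-1, Mul(Mul(Pow(2, Rational(1, 2)), Pow(1, Rational(1, 2))), Add(p, p)))) = Add(2, Mul(-1, Mul(Mul(Pow(2, Rational(1, 2)), 1), Mul(2, p)))) = Add(2, Mul(-1, Mul(Pow(2, Rational(1, 2)), Mul(2, p)))) = Add(2, Mul(-1, Mul(2, p, Pow(2, Rational(1, 2))))) = Add(2, Mul(-2, p, Pow(2, Rational(1, 2)))))
Mul(Add(Mul(Add(Function('I')(-3), 1), 2), -440), Function('o')(-15)) = Mul(Add(Mul(Add(Add(-5, Mul(-1, -3)), 1), 2), -440), Add(2, Mul(-2, -15, Pow(2, Rational(1, 2))))) = Mul(Add(Mul(Add(Add(-5, 3), 1), 2), -440), Add(2, Mul(30, Pow(2, Rational(1, 2))))) = Mul(Add(Mul(Add(-2, 1), 2), -440), Add(2, Mul(30, Pow(2, Rational(1, 2))))) = Mul(Add(Mul(-1, 2), -440), Add(2, Mul(30, Pow(2, Rational(1, 2))))) = Mul(Add(-2, -440), Add(2, Mul(30, Pow(2, Rational(1, 2))))) = Mul(-442, Add(2, Mul(30, Pow(2, Rational(1, 2))))) = Add(-884, Mul(-13260, Pow(2, Rational(1, 2))))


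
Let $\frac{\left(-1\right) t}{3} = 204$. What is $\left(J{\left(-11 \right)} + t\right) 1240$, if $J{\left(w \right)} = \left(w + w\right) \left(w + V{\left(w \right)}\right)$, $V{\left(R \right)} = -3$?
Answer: $-376960$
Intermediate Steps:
$t = -612$ ($t = \left(-3\right) 204 = -612$)
$J{\left(w \right)} = 2 w \left(-3 + w\right)$ ($J{\left(w \right)} = \left(w + w\right) \left(w - 3\right) = 2 w \left(-3 + w\right)$)
$\left(J{\left(-11 \right)} + t\right) 1240 = \left(2 \left(-11\right) \left(-3 - 11\right) - 612\right) 1240 = \left(2 \left(-11\right) \left(-14\right) - 612\right) 1240 = \left(308 - 612\right) 1240 = \left(-304\right) 1240 = -376960$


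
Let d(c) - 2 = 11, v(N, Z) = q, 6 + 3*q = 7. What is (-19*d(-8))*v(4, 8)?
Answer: -247/3 ≈ -82.333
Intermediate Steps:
q = ⅓ (q = -2 + (⅓)*7 = -2 + 7/3 = ⅓ ≈ 0.33333)
v(N, Z) = ⅓
d(c) = 13 (d(c) = 2 + 11 = 13)
(-19*d(-8))*v(4, 8) = -19*13*(⅓) = -247*⅓ = -247/3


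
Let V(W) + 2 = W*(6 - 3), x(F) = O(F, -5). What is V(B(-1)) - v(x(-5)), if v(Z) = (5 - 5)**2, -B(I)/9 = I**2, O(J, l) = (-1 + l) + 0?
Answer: -29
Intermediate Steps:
O(J, l) = -1 + l
x(F) = -6 (x(F) = -1 - 5 = -6)
B(I) = -9*I**2
V(W) = -2 + 3*W (V(W) = -2 + W*(6 - 3) = -2 + W*3 = -2 + 3*W)
v(Z) = 0 (v(Z) = 0**2 = 0)
V(B(-1)) - v(x(-5)) = (-2 + 3*(-9*(-1)**2)) - 1*0 = (-2 + 3*(-9*1)) + 0 = (-2 + 3*(-9)) + 0 = (-2 - 27) + 0 = -29 + 0 = -29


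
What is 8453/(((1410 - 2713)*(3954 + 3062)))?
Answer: -8453/9141848 ≈ -0.00092465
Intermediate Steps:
8453/(((1410 - 2713)*(3954 + 3062))) = 8453/((-1303*7016)) = 8453/(-9141848) = 8453*(-1/9141848) = -8453/9141848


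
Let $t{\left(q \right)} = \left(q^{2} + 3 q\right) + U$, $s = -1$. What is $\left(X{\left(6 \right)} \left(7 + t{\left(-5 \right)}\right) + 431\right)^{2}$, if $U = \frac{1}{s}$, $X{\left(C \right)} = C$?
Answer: $277729$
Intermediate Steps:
$U = -1$ ($U = \frac{1}{-1} = -1$)
$t{\left(q \right)} = -1 + q^{2} + 3 q$ ($t{\left(q \right)} = \left(q^{2} + 3 q\right) - 1 = -1 + q^{2} + 3 q$)
$\left(X{\left(6 \right)} \left(7 + t{\left(-5 \right)}\right) + 431\right)^{2} = \left(6 \left(7 + \left(-1 + \left(-5\right)^{2} + 3 \left(-5\right)\right)\right) + 431\right)^{2} = \left(6 \left(7 - -9\right) + 431\right)^{2} = \left(6 \left(7 + 9\right) + 431\right)^{2} = \left(6 \cdot 16 + 431\right)^{2} = \left(96 + 431\right)^{2} = 527^{2} = 277729$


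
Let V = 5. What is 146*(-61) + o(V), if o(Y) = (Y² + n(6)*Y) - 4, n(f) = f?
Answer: -8855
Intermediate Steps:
o(Y) = -4 + Y² + 6*Y (o(Y) = (Y² + 6*Y) - 4 = -4 + Y² + 6*Y)
146*(-61) + o(V) = 146*(-61) + (-4 + 5² + 6*5) = -8906 + (-4 + 25 + 30) = -8906 + 51 = -8855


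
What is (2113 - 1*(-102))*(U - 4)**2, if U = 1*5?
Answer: 2215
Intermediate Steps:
U = 5
(2113 - 1*(-102))*(U - 4)**2 = (2113 - 1*(-102))*(5 - 4)**2 = (2113 + 102)*1**2 = 2215*1 = 2215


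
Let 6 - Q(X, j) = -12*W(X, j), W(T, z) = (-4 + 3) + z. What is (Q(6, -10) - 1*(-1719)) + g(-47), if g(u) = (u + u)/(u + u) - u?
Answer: 1641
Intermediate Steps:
W(T, z) = -1 + z
Q(X, j) = -6 + 12*j (Q(X, j) = 6 - (-12)*(-1 + j) = 6 - (12 - 12*j) = 6 + (-12 + 12*j) = -6 + 12*j)
g(u) = 1 - u (g(u) = (2*u)/((2*u)) - u = (2*u)*(1/(2*u)) - u = 1 - u)
(Q(6, -10) - 1*(-1719)) + g(-47) = ((-6 + 12*(-10)) - 1*(-1719)) + (1 - 1*(-47)) = ((-6 - 120) + 1719) + (1 + 47) = (-126 + 1719) + 48 = 1593 + 48 = 1641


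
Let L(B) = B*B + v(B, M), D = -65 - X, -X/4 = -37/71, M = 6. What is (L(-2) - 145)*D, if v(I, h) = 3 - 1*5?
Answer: 681109/71 ≈ 9593.1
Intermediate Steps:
X = 148/71 (X = -(-148)/71 = -4*(-37/71) = 148/71 ≈ 2.0845)
v(I, h) = -2 (v(I, h) = 3 - 5 = -2)
D = -4763/71 (D = -65 - 1*148/71 = -65 - 148/71 = -4763/71 ≈ -67.084)
L(B) = -2 + B**2 (L(B) = B*B - 2 = B**2 - 2 = -2 + B**2)
(L(-2) - 145)*D = ((-2 + (-2)**2) - 145)*(-4763/71) = ((-2 + 4) - 145)*(-4763/71) = (2 - 145)*(-4763/71) = -143*(-4763/71) = 681109/71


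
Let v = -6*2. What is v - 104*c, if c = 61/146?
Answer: -4048/73 ≈ -55.452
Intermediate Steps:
c = 61/146 (c = 61*(1/146) = 61/146 ≈ 0.41781)
v = -12 (v = -1*12 = -12)
v - 104*c = -12 - 104*61/146 = -12 - 3172/73 = -4048/73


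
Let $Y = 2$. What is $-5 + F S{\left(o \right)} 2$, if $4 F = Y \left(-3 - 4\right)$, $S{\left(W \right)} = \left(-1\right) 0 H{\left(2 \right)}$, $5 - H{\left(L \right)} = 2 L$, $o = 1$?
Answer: $-5$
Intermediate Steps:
$H{\left(L \right)} = 5 - 2 L$
$S{\left(W \right)} = 0$ ($S{\left(W \right)} = \left(-1\right) 0 \left(5 - 4\right) = 0 \left(5 - 4\right) = 0 \cdot 1 = 0$)
$F = - \frac{7}{2}$ ($F = \frac{2 \left(-3 - 4\right)}{4} = \frac{2 \left(-7\right)}{4} = \frac{1}{4} \left(-14\right) = - \frac{7}{2} \approx -3.5$)
$-5 + F S{\left(o \right)} 2 = -5 - \frac{7 \cdot 0 \cdot 2}{2} = -5 - 0 = -5 + 0 = -5$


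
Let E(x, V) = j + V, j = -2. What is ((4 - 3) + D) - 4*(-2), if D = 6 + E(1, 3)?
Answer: 16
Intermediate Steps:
E(x, V) = -2 + V
D = 7 (D = 6 + (-2 + 3) = 6 + 1 = 7)
((4 - 3) + D) - 4*(-2) = ((4 - 3) + 7) - 4*(-2) = (1 + 7) + 8 = 8 + 8 = 16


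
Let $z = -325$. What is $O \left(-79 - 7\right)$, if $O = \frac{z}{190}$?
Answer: $\frac{2795}{19} \approx 147.11$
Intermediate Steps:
$O = - \frac{65}{38}$ ($O = - \frac{325}{190} = \left(-325\right) \frac{1}{190} = - \frac{65}{38} \approx -1.7105$)
$O \left(-79 - 7\right) = - \frac{65 \left(-79 - 7\right)}{38} = \left(- \frac{65}{38}\right) \left(-86\right) = \frac{2795}{19}$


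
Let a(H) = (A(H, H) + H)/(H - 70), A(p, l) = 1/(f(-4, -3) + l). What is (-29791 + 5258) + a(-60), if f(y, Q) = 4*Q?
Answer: -229624559/9360 ≈ -24533.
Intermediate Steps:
A(p, l) = 1/(-12 + l) (A(p, l) = 1/(4*(-3) + l) = 1/(-12 + l))
a(H) = (H + 1/(-12 + H))/(-70 + H) (a(H) = (1/(-12 + H) + H)/(H - 70) = (H + 1/(-12 + H))/(-70 + H))
(-29791 + 5258) + a(-60) = (-29791 + 5258) + (1 - 60*(-12 - 60))/((-70 - 60)*(-12 - 60)) = -24533 + (1 - 60*(-72))/(-130*(-72)) = -24533 - 1/130*(-1/72)*(1 + 4320) = -24533 - 1/130*(-1/72)*4321 = -24533 + 4321/9360 = -229624559/9360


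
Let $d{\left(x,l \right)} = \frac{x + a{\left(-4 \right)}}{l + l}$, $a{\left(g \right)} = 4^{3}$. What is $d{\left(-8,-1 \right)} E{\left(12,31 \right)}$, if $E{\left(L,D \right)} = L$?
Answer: $-336$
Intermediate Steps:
$a{\left(g \right)} = 64$
$d{\left(x,l \right)} = \frac{64 + x}{2 l}$ ($d{\left(x,l \right)} = \frac{x + 64}{l + l} = \frac{64 + x}{2 l}$)
$d{\left(-8,-1 \right)} E{\left(12,31 \right)} = \frac{64 - 8}{2 \left(-1\right)} 12 = \frac{1}{2} \left(-1\right) 56 \cdot 12 = \left(-28\right) 12 = -336$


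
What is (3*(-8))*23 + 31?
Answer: -521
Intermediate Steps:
(3*(-8))*23 + 31 = -24*23 + 31 = -552 + 31 = -521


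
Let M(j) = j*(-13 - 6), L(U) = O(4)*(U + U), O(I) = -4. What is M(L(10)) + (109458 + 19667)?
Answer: 130645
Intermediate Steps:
L(U) = -8*U (L(U) = -4*(U + U) = -8*U)
M(j) = -19*j (M(j) = j*(-19) = -19*j)
M(L(10)) + (109458 + 19667) = -(-152)*10 + (109458 + 19667) = -19*(-80) + 129125 = 1520 + 129125 = 130645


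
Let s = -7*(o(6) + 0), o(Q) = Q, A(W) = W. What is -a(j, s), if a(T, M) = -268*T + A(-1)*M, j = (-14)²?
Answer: 52486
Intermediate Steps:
j = 196
s = -42 (s = -7*(6 + 0) = -7*6 = -42)
a(T, M) = -M - 268*T (a(T, M) = -268*T - M = -M - 268*T)
-a(j, s) = -(-1*(-42) - 268*196) = -(42 - 52528) = -1*(-52486) = 52486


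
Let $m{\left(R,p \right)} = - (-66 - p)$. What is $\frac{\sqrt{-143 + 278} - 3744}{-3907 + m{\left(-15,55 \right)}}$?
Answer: $\frac{624}{631} - \frac{\sqrt{15}}{1262} \approx 0.98584$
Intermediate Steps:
$m{\left(R,p \right)} = 66 + p$
$\frac{\sqrt{-143 + 278} - 3744}{-3907 + m{\left(-15,55 \right)}} = \frac{\sqrt{-143 + 278} - 3744}{-3907 + \left(66 + 55\right)} = \frac{\sqrt{135} - 3744}{-3907 + 121} = \frac{3 \sqrt{15} - 3744}{-3786} = \left(-3744 + 3 \sqrt{15}\right) \left(- \frac{1}{3786}\right) = \frac{624}{631} - \frac{\sqrt{15}}{1262}$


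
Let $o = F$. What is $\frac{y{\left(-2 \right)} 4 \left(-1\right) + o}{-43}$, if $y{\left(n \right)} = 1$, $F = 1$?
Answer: $\frac{3}{43} \approx 0.069767$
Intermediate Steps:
$o = 1$
$\frac{y{\left(-2 \right)} 4 \left(-1\right) + o}{-43} = \frac{1 \cdot 4 \left(-1\right) + 1}{-43} = \left(1 \left(-4\right) + 1\right) \left(- \frac{1}{43}\right) = \left(-4 + 1\right) \left(- \frac{1}{43}\right) = \left(-3\right) \left(- \frac{1}{43}\right) = \frac{3}{43}$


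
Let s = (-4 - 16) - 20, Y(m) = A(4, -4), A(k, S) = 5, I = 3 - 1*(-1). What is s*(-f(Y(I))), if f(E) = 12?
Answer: 480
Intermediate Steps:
I = 4 (I = 3 + 1 = 4)
Y(m) = 5
s = -40 (s = -20 - 20 = -40)
s*(-f(Y(I))) = -(-40)*12 = -40*(-12) = 480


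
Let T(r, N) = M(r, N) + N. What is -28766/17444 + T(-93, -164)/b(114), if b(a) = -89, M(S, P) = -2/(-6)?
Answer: 4969/26166 ≈ 0.18990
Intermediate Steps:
M(S, P) = 1/3 (M(S, P) = -2*(-1/6) = 1/3)
T(r, N) = 1/3 + N
-28766/17444 + T(-93, -164)/b(114) = -28766/17444 + (1/3 - 164)/(-89) = -28766*1/17444 - 491/3*(-1/89) = -14383/8722 + 491/267 = 4969/26166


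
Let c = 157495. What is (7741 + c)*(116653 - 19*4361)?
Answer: 5583985384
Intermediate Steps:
(7741 + c)*(116653 - 19*4361) = (7741 + 157495)*(116653 - 19*4361) = 165236*(116653 - 82859) = 165236*33794 = 5583985384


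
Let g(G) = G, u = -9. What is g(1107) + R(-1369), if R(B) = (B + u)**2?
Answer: 1899991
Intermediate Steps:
R(B) = (-9 + B)**2 (R(B) = (B - 9)**2 = (-9 + B)**2)
g(1107) + R(-1369) = 1107 + (-9 - 1369)**2 = 1107 + (-1378)**2 = 1107 + 1898884 = 1899991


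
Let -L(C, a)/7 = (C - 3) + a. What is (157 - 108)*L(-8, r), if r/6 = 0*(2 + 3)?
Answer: 3773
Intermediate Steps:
r = 0 (r = 6*(0*(2 + 3)) = 6*(0*5) = 6*0 = 0)
L(C, a) = 21 - 7*C - 7*a (L(C, a) = -7*((C - 3) + a) = -7*((-3 + C) + a) = -7*(-3 + C + a) = 21 - 7*C - 7*a)
(157 - 108)*L(-8, r) = (157 - 108)*(21 - 7*(-8) - 7*0) = 49*(21 + 56 + 0) = 49*77 = 3773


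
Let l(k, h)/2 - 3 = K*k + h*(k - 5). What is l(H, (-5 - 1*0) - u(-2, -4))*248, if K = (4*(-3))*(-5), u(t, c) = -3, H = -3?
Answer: -79856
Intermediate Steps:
K = 60 (K = -12*(-5) = 60)
l(k, h) = 6 + 120*k + 2*h*(-5 + k) (l(k, h) = 6 + 2*(60*k + h*(k - 5)) = 6 + 2*(60*k + h*(-5 + k)) = 6 + (120*k + 2*h*(-5 + k)) = 6 + 120*k + 2*h*(-5 + k))
l(H, (-5 - 1*0) - u(-2, -4))*248 = (6 - 10*((-5 - 1*0) - 1*(-3)) + 120*(-3) + 2*((-5 - 1*0) - 1*(-3))*(-3))*248 = (6 - 10*((-5 + 0) + 3) - 360 + 2*((-5 + 0) + 3)*(-3))*248 = (6 - 10*(-5 + 3) - 360 + 2*(-5 + 3)*(-3))*248 = (6 - 10*(-2) - 360 + 2*(-2)*(-3))*248 = (6 + 20 - 360 + 12)*248 = -322*248 = -79856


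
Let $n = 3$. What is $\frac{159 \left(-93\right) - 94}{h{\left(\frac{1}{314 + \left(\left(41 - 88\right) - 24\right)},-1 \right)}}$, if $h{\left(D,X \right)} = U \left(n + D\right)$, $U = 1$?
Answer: $- \frac{3616083}{730} \approx -4953.5$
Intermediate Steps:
$h{\left(D,X \right)} = 3 + D$ ($h{\left(D,X \right)} = 1 \left(3 + D\right) = 3 + D$)
$\frac{159 \left(-93\right) - 94}{h{\left(\frac{1}{314 + \left(\left(41 - 88\right) - 24\right)},-1 \right)}} = \frac{159 \left(-93\right) - 94}{3 + \frac{1}{314 + \left(\left(41 - 88\right) - 24\right)}} = \frac{-14787 - 94}{3 + \frac{1}{314 - 71}} = - \frac{14881}{3 + \frac{1}{314 - 71}} = - \frac{14881}{3 + \frac{1}{243}} = - \frac{14881}{\frac{730}{243}} = \left(-14881\right) \frac{243}{730} = - \frac{3616083}{730}$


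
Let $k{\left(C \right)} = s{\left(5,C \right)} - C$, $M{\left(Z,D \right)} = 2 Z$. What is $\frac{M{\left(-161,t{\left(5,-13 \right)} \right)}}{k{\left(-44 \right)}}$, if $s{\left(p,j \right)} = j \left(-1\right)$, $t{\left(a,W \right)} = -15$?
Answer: $- \frac{161}{44} \approx -3.6591$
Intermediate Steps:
$s{\left(p,j \right)} = - j$
$k{\left(C \right)} = - 2 C$ ($k{\left(C \right)} = - C - C = - 2 C$)
$\frac{M{\left(-161,t{\left(5,-13 \right)} \right)}}{k{\left(-44 \right)}} = \frac{2 \left(-161\right)}{\left(-2\right) \left(-44\right)} = - \frac{322}{88} = \left(-322\right) \frac{1}{88} = - \frac{161}{44}$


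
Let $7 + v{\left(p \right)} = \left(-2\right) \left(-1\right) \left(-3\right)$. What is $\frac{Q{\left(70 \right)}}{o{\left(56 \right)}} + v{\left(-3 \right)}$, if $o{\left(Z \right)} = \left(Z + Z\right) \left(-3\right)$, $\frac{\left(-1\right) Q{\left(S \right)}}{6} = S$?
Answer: $- \frac{47}{4} \approx -11.75$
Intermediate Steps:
$Q{\left(S \right)} = - 6 S$
$o{\left(Z \right)} = - 6 Z$ ($o{\left(Z \right)} = 2 Z \left(-3\right) = - 6 Z$)
$v{\left(p \right)} = -13$ ($v{\left(p \right)} = -7 + \left(-2\right) \left(-1\right) \left(-3\right) = -7 + 2 \left(-3\right) = -7 - 6 = -13$)
$\frac{Q{\left(70 \right)}}{o{\left(56 \right)}} + v{\left(-3 \right)} = \frac{\left(-6\right) 70}{\left(-6\right) 56} - 13 = - \frac{420}{-336} - 13 = \left(-420\right) \left(- \frac{1}{336}\right) - 13 = \frac{5}{4} - 13 = - \frac{47}{4}$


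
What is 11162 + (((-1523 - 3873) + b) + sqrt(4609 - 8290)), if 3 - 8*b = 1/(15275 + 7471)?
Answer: 1049295725/181968 + 3*I*sqrt(409) ≈ 5766.4 + 60.671*I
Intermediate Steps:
b = 68237/181968 (b = 3/8 - 1/(8*(15275 + 7471)) = 3/8 - 1/8/22746 = 3/8 - 1/8*1/22746 = 3/8 - 1/181968 = 68237/181968 ≈ 0.37499)
11162 + (((-1523 - 3873) + b) + sqrt(4609 - 8290)) = 11162 + (((-1523 - 3873) + 68237/181968) + sqrt(4609 - 8290)) = 11162 + ((-5396 + 68237/181968) + sqrt(-3681)) = 11162 + (-981831091/181968 + 3*I*sqrt(409)) = 1049295725/181968 + 3*I*sqrt(409)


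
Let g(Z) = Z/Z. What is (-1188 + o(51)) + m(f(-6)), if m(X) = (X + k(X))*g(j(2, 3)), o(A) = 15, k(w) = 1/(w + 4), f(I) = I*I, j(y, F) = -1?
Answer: -45479/40 ≈ -1137.0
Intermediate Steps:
f(I) = I**2
g(Z) = 1
k(w) = 1/(4 + w)
m(X) = X + 1/(4 + X) (m(X) = (X + 1/(4 + X))*1 = X + 1/(4 + X))
(-1188 + o(51)) + m(f(-6)) = (-1188 + 15) + (1 + (-6)**2*(4 + (-6)**2))/(4 + (-6)**2) = -1173 + (1 + 36*(4 + 36))/(4 + 36) = -1173 + (1 + 36*40)/40 = -1173 + (1 + 1440)/40 = -1173 + (1/40)*1441 = -1173 + 1441/40 = -45479/40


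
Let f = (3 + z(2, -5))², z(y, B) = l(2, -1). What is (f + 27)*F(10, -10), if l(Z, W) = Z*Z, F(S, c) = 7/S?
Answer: 266/5 ≈ 53.200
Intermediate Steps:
l(Z, W) = Z²
z(y, B) = 4 (z(y, B) = 2² = 4)
f = 49 (f = (3 + 4)² = 7² = 49)
(f + 27)*F(10, -10) = (49 + 27)*(7/10) = 76*(7*(⅒)) = 76*(7/10) = 266/5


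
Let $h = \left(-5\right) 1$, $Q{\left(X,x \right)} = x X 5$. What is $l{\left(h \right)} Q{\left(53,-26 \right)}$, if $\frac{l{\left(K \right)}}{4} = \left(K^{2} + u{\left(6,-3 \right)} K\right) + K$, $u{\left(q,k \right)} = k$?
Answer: $-964600$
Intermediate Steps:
$Q{\left(X,x \right)} = 5 X x$ ($Q{\left(X,x \right)} = X x 5 = 5 X x$)
$h = -5$
$l{\left(K \right)} = - 8 K + 4 K^{2}$ ($l{\left(K \right)} = 4 \left(\left(K^{2} - 3 K\right) + K\right) = 4 \left(K^{2} - 2 K\right) = - 8 K + 4 K^{2}$)
$l{\left(h \right)} Q{\left(53,-26 \right)} = 4 \left(-5\right) \left(-2 - 5\right) 5 \cdot 53 \left(-26\right) = 4 \left(-5\right) \left(-7\right) \left(-6890\right) = 140 \left(-6890\right) = -964600$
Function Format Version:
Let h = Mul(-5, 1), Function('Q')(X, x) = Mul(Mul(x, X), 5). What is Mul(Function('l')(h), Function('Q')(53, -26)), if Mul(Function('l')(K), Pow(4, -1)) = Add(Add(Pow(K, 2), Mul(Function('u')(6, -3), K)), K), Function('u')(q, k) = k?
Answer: -964600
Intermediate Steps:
Function('Q')(X, x) = Mul(5, X, x) (Function('Q')(X, x) = Mul(Mul(X, x), 5) = Mul(5, X, x))
h = -5
Function('l')(K) = Add(Mul(-8, K), Mul(4, Pow(K, 2))) (Function('l')(K) = Mul(4, Add(Add(Pow(K, 2), Mul(-3, K)), K)) = Mul(4, Add(Pow(K, 2), Mul(-2, K))) = Add(Mul(-8, K), Mul(4, Pow(K, 2))))
Mul(Function('l')(h), Function('Q')(53, -26)) = Mul(Mul(4, -5, Add(-2, -5)), Mul(5, 53, -26)) = Mul(Mul(4, -5, -7), -6890) = Mul(140, -6890) = -964600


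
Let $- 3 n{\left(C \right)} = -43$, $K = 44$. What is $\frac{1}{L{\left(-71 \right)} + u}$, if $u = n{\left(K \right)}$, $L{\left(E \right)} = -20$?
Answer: $- \frac{3}{17} \approx -0.17647$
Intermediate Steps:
$n{\left(C \right)} = \frac{43}{3}$ ($n{\left(C \right)} = \left(- \frac{1}{3}\right) \left(-43\right) = \frac{43}{3}$)
$u = \frac{43}{3} \approx 14.333$
$\frac{1}{L{\left(-71 \right)} + u} = \frac{1}{-20 + \frac{43}{3}} = \frac{1}{- \frac{17}{3}} = - \frac{3}{17}$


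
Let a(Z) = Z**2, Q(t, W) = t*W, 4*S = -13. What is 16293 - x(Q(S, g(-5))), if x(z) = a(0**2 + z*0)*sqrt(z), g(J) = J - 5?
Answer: 16293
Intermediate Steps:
S = -13/4 (S = (1/4)*(-13) = -13/4 ≈ -3.2500)
g(J) = -5 + J
Q(t, W) = W*t
x(z) = 0 (x(z) = (0**2 + z*0)**2*sqrt(z) = (0 + 0)**2*sqrt(z) = 0**2*sqrt(z) = 0*sqrt(z) = 0)
16293 - x(Q(S, g(-5))) = 16293 - 1*0 = 16293 + 0 = 16293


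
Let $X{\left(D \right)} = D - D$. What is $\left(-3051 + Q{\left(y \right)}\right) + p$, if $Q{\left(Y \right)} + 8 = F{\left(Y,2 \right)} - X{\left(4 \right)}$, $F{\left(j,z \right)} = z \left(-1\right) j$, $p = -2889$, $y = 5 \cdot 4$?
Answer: $-5988$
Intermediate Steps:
$y = 20$
$X{\left(D \right)} = 0$
$F{\left(j,z \right)} = - j z$ ($F{\left(j,z \right)} = - z j = - j z$)
$Q{\left(Y \right)} = -8 - 2 Y$ ($Q{\left(Y \right)} = -8 - Y 2 = -8 + \left(- 2 Y + 0\right) = -8 - 2 Y$)
$\left(-3051 + Q{\left(y \right)}\right) + p = \left(-3051 - 48\right) - 2889 = -3099 - 2889 = -5988$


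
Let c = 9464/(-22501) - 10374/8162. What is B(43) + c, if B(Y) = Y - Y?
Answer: -22190753/13118083 ≈ -1.6916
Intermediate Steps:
c = -22190753/13118083 (c = 9464*(-1/22501) - 10374*1/8162 = -9464/22501 - 741/583 = -22190753/13118083 ≈ -1.6916)
B(Y) = 0
B(43) + c = 0 - 22190753/13118083 = -22190753/13118083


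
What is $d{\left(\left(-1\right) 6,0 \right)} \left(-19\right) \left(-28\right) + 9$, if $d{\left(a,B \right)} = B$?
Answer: $9$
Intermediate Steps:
$d{\left(\left(-1\right) 6,0 \right)} \left(-19\right) \left(-28\right) + 9 = 0 \left(-19\right) \left(-28\right) + 9 = 0 \left(-28\right) + 9 = 0 + 9 = 9$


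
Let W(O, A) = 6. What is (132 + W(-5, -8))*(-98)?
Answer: -13524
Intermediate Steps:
(132 + W(-5, -8))*(-98) = (132 + 6)*(-98) = 138*(-98) = -13524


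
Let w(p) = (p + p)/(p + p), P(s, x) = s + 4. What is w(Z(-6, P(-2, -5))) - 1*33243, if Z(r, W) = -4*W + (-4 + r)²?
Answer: -33242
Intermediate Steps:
P(s, x) = 4 + s
Z(r, W) = (-4 + r)² - 4*W
w(p) = 1 (w(p) = (2*p)/((2*p)) = (2*p)*(1/(2*p)) = 1)
w(Z(-6, P(-2, -5))) - 1*33243 = 1 - 1*33243 = 1 - 33243 = -33242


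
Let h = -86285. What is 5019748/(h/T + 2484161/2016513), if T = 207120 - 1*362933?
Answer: 788599750506741306/280529701049 ≈ 2.8111e+6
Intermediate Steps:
T = -155813 (T = 207120 - 362933 = -155813)
5019748/(h/T + 2484161/2016513) = 5019748/(-86285/(-155813) + 2484161/2016513) = 5019748/(-86285*(-1/155813) + 2484161*(1/2016513)) = 5019748/(86285/155813 + 2484161/2016513) = 5019748/(561059402098/314198940069) = 5019748*(314198940069/561059402098) = 788599750506741306/280529701049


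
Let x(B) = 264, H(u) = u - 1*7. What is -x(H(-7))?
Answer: -264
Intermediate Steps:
H(u) = -7 + u (H(u) = u - 7 = -7 + u)
-x(H(-7)) = -1*264 = -264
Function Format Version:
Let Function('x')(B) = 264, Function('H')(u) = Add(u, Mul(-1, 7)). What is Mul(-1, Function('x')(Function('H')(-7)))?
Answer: -264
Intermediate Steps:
Function('H')(u) = Add(-7, u) (Function('H')(u) = Add(u, -7) = Add(-7, u))
Mul(-1, Function('x')(Function('H')(-7))) = Mul(-1, 264) = -264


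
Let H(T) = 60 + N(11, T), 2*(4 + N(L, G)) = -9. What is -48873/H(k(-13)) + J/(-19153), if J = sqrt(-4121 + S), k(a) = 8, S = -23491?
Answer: -97746/103 - 6*I*sqrt(767)/19153 ≈ -948.99 - 0.0086759*I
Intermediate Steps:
N(L, G) = -17/2 (N(L, G) = -4 + (1/2)*(-9) = -4 - 9/2 = -17/2)
J = 6*I*sqrt(767) (J = sqrt(-4121 - 23491) = sqrt(-27612) = 6*I*sqrt(767) ≈ 166.17*I)
H(T) = 103/2 (H(T) = 60 - 17/2 = 103/2)
-48873/H(k(-13)) + J/(-19153) = -48873/103/2 + (6*I*sqrt(767))/(-19153) = -48873*2/103 + (6*I*sqrt(767))*(-1/19153) = -97746/103 - 6*I*sqrt(767)/19153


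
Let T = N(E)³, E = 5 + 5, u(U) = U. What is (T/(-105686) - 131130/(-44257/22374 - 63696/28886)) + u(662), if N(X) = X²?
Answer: 207799993343402598/6493785010139 ≈ 32000.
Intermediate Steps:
E = 10
T = 1000000 (T = (10²)³ = 100³ = 1000000)
(T/(-105686) - 131130/(-44257/22374 - 63696/28886)) + u(662) = (1000000/(-105686) - 131130/(-44257/22374 - 63696/28886)) + 662 = (1000000*(-1/105686) - 131130/(-44257*1/22374 - 63696*1/28886)) + 662 = (-500000/52843 - 131130/(-44257/22374 - 31848/14443)) + 662 = (-500000/52843 - 131130/(-122888273/29377062)) + 662 = (-500000/52843 - 131130*(-29377062/122888273)) + 662 = (-500000/52843 + 3852214140060/122888273) + 662 = 203501107666690580/6493785010139 + 662 = 207799993343402598/6493785010139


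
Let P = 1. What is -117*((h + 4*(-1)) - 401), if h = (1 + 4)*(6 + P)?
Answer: 43290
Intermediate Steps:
h = 35 (h = (1 + 4)*(6 + 1) = 5*7 = 35)
-117*((h + 4*(-1)) - 401) = -117*((35 + 4*(-1)) - 401) = -117*((35 - 4) - 401) = -117*(31 - 401) = -117*(-370) = 43290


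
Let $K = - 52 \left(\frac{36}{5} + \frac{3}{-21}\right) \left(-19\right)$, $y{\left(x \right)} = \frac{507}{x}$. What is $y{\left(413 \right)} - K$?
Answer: $- \frac{14395589}{2065} \approx -6971.2$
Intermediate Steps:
$K = \frac{244036}{35}$ ($K = - 52 \left(36 \cdot \frac{1}{5} + 3 \left(- \frac{1}{21}\right)\right) \left(-19\right) = - 52 \left(\frac{36}{5} - \frac{1}{7}\right) \left(-19\right) = \left(-52\right) \frac{247}{35} \left(-19\right) = \left(- \frac{12844}{35}\right) \left(-19\right) = \frac{244036}{35} \approx 6972.5$)
$y{\left(413 \right)} - K = \frac{507}{413} - \frac{244036}{35} = - \frac{14395589}{2065}$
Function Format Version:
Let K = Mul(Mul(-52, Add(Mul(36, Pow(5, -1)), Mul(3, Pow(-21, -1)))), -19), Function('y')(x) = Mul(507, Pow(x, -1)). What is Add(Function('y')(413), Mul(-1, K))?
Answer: Rational(-14395589, 2065) ≈ -6971.2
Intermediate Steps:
K = Rational(244036, 35) (K = Mul(Mul(-52, Add(Mul(36, Rational(1, 5)), Mul(3, Rational(-1, 21)))), -19) = Mul(Mul(-52, Add(Rational(36, 5), Rational(-1, 7))), -19) = Mul(Mul(-52, Rational(247, 35)), -19) = Mul(Rational(-12844, 35), -19) = Rational(244036, 35) ≈ 6972.5)
Add(Function('y')(413), Mul(-1, K)) = Add(Mul(507, Pow(413, -1)), Mul(-1, Rational(244036, 35))) = Add(Mul(507, Rational(1, 413)), Rational(-244036, 35)) = Add(Rational(507, 413), Rational(-244036, 35)) = Rational(-14395589, 2065)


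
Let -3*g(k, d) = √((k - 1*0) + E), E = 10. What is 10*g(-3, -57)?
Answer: -10*√7/3 ≈ -8.8192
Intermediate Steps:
g(k, d) = -√(10 + k)/3 (g(k, d) = -√((k - 1*0) + 10)/3 = -√((k + 0) + 10)/3 = -√(k + 10)/3 = -√(10 + k)/3)
10*g(-3, -57) = 10*(-√(10 - 3)/3) = 10*(-√7/3) = -10*√7/3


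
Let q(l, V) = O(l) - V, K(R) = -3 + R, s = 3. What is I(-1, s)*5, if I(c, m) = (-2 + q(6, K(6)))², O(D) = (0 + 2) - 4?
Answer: 245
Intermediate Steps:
O(D) = -2 (O(D) = 2 - 4 = -2)
q(l, V) = -2 - V
I(c, m) = 49 (I(c, m) = (-2 + (-2 - (-3 + 6)))² = (-2 + (-2 - 1*3))² = (-2 + (-2 - 3))² = (-2 - 5)² = (-7)² = 49)
I(-1, s)*5 = 49*5 = 245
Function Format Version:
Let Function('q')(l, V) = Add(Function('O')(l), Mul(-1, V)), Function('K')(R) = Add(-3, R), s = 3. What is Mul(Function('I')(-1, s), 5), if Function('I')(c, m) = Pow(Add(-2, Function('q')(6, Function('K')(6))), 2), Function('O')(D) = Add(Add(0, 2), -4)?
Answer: 245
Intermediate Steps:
Function('O')(D) = -2 (Function('O')(D) = Add(2, -4) = -2)
Function('q')(l, V) = Add(-2, Mul(-1, V))
Function('I')(c, m) = 49 (Function('I')(c, m) = Pow(Add(-2, Add(-2, Mul(-1, Add(-3, 6)))), 2) = Pow(Add(-2, Add(-2, Mul(-1, 3))), 2) = Pow(Add(-2, Add(-2, -3)), 2) = Pow(Add(-2, -5), 2) = Pow(-7, 2) = 49)
Mul(Function('I')(-1, s), 5) = Mul(49, 5) = 245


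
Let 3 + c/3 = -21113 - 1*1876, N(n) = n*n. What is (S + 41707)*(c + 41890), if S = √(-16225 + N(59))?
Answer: -1129675802 - 162516*I*√354 ≈ -1.1297e+9 - 3.0577e+6*I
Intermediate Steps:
N(n) = n²
c = -68976 (c = -9 + 3*(-21113 - 1*1876) = -9 + 3*(-21113 - 1876) = -9 + 3*(-22989) = -9 - 68967 = -68976)
S = 6*I*√354 (S = √(-16225 + 59²) = √(-16225 + 3481) = √(-12744) = 6*I*√354 ≈ 112.89*I)
(S + 41707)*(c + 41890) = (6*I*√354 + 41707)*(-68976 + 41890) = (41707 + 6*I*√354)*(-27086) = -1129675802 - 162516*I*√354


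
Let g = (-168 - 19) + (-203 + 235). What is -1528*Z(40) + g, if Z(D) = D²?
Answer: -2444955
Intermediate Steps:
g = -155 (g = -187 + 32 = -155)
-1528*Z(40) + g = -1528*40² - 155 = -1528*1600 - 155 = -2444800 - 155 = -2444955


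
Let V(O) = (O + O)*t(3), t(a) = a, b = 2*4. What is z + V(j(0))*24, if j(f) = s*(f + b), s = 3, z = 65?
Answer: 3521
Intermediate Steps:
b = 8
j(f) = 24 + 3*f (j(f) = 3*(f + 8) = 3*(8 + f) = 24 + 3*f)
V(O) = 6*O (V(O) = (O + O)*3 = (2*O)*3 = 6*O)
z + V(j(0))*24 = 65 + (6*(24 + 3*0))*24 = 65 + (6*(24 + 0))*24 = 65 + (6*24)*24 = 65 + 144*24 = 65 + 3456 = 3521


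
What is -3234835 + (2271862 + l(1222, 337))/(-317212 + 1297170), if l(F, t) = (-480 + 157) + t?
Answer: -1585000082527/489979 ≈ -3.2348e+6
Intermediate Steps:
l(F, t) = -323 + t
-3234835 + (2271862 + l(1222, 337))/(-317212 + 1297170) = -3234835 + (2271862 + (-323 + 337))/(-317212 + 1297170) = -3234835 + (2271862 + 14)/979958 = -3234835 + 2271876*(1/979958) = -3234835 + 1135938/489979 = -1585000082527/489979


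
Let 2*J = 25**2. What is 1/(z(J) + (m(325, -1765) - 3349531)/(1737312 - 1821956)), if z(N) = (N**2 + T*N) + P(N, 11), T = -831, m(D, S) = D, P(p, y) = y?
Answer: -12092/1958670405 ≈ -6.1736e-6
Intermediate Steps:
J = 625/2 (J = (1/2)*25**2 = (1/2)*625 = 625/2 ≈ 312.50)
z(N) = 11 + N**2 - 831*N (z(N) = (N**2 - 831*N) + 11 = 11 + N**2 - 831*N)
1/(z(J) + (m(325, -1765) - 3349531)/(1737312 - 1821956)) = 1/((11 + (625/2)**2 - 831*625/2) + (325 - 3349531)/(1737312 - 1821956)) = 1/((11 + 390625/4 - 519375/2) - 3349206/(-84644)) = 1/(-648081/4 - 3349206*(-1/84644)) = 1/(-648081/4 + 239229/6046) = 1/(-1958670405/12092) = -12092/1958670405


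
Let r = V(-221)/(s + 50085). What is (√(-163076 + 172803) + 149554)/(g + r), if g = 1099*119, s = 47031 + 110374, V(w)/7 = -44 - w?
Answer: 31030959460/27135750929 + 207490*√9727/27135750929 ≈ 1.1443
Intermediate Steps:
V(w) = -308 - 7*w (V(w) = 7*(-44 - w) = -308 - 7*w)
s = 157405
g = 130781
r = 1239/207490 (r = (-308 - 7*(-221))/(157405 + 50085) = (-308 + 1547)/207490 = 1239*(1/207490) = 1239/207490 ≈ 0.0059714)
(√(-163076 + 172803) + 149554)/(g + r) = (√(-163076 + 172803) + 149554)/(130781 + 1239/207490) = (√9727 + 149554)/(27135750929/207490) = (149554 + √9727)*(207490/27135750929) = 31030959460/27135750929 + 207490*√9727/27135750929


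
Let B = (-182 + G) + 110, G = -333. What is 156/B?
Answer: -52/135 ≈ -0.38519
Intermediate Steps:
B = -405 (B = (-182 - 333) + 110 = -515 + 110 = -405)
156/B = 156/(-405) = 156*(-1/405) = -52/135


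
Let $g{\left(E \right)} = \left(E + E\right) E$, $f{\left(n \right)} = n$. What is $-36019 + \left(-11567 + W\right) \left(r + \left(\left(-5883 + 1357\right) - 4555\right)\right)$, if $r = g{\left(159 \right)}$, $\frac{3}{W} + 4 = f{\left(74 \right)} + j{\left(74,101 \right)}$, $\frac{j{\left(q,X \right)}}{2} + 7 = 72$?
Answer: $- \frac{95969224757}{200} \approx -4.7985 \cdot 10^{8}$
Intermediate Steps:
$j{\left(q,X \right)} = 130$ ($j{\left(q,X \right)} = -14 + 2 \cdot 72 = -14 + 144 = 130$)
$W = \frac{3}{200}$ ($W = \frac{3}{-4 + \left(74 + 130\right)} = \frac{3}{-4 + 204} = \frac{3}{200} \approx 0.015$)
$g{\left(E \right)} = 2 E^{2}$ ($g{\left(E \right)} = 2 E E = 2 E^{2}$)
$r = 50562$ ($r = 2 \cdot 159^{2} = 2 \cdot 25281 = 50562$)
$-36019 + \left(-11567 + W\right) \left(r + \left(\left(-5883 + 1357\right) - 4555\right)\right) = -36019 + \left(-11567 + \frac{3}{200}\right) \left(50562 + \left(\left(-5883 + 1357\right) - 4555\right)\right) = -36019 - \frac{2313397 \left(50562 - 9081\right)}{200} = -36019 - \frac{95962020957}{200} = - \frac{95969224757}{200}$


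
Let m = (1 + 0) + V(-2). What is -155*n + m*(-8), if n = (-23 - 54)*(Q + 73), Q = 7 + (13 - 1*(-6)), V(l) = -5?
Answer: 1181597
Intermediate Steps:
Q = 26 (Q = 7 + (13 + 6) = 7 + 19 = 26)
m = -4 (m = (1 + 0) - 5 = 1 - 5 = -4)
n = -7623 (n = (-23 - 54)*(26 + 73) = -77*99 = -7623)
-155*n + m*(-8) = -155*(-7623) - 4*(-8) = 1181565 + 32 = 1181597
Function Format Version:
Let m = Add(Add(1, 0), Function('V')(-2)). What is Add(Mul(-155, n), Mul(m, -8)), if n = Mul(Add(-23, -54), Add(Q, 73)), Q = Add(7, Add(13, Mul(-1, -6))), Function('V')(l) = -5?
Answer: 1181597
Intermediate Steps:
Q = 26 (Q = Add(7, Add(13, 6)) = Add(7, 19) = 26)
m = -4 (m = Add(Add(1, 0), -5) = Add(1, -5) = -4)
n = -7623 (n = Mul(Add(-23, -54), Add(26, 73)) = Mul(-77, 99) = -7623)
Add(Mul(-155, n), Mul(m, -8)) = Add(Mul(-155, -7623), Mul(-4, -8)) = Add(1181565, 32) = 1181597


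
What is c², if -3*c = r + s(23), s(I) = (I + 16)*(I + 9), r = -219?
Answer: 117649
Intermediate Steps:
s(I) = (9 + I)*(16 + I) (s(I) = (16 + I)*(9 + I) = (9 + I)*(16 + I))
c = -343 (c = -(-219 + (144 + 23² + 25*23))/3 = -(-219 + (144 + 529 + 575))/3 = -(-219 + 1248)/3 = -⅓*1029 = -343)
c² = (-343)² = 117649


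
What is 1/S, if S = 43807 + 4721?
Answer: 1/48528 ≈ 2.0607e-5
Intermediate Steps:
S = 48528
1/S = 1/48528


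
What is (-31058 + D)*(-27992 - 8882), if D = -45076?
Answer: 2807365116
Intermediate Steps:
(-31058 + D)*(-27992 - 8882) = (-31058 - 45076)*(-27992 - 8882) = -76134*(-36874) = 2807365116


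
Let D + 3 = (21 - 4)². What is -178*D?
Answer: -50908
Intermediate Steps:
D = 286 (D = -3 + (21 - 4)² = -3 + 17² = -3 + 289 = 286)
-178*D = -178*286 = -50908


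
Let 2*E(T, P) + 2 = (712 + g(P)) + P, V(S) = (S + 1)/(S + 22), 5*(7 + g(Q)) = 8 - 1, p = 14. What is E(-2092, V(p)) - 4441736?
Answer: -532966031/120 ≈ -4.4414e+6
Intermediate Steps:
g(Q) = -28/5 (g(Q) = -7 + (8 - 1)/5 = -7 + (⅕)*7 = -7 + 7/5 = -28/5)
V(S) = (1 + S)/(22 + S)
E(T, P) = 1761/5 + P/2 (E(T, P) = -1 + ((712 - 28/5) + P)/2 = -1 + (3532/5 + P)/2 = -1 + (1766/5 + P/2) = 1761/5 + P/2)
E(-2092, V(p)) - 4441736 = (1761/5 + ((1 + 14)/(22 + 14))/2) - 4441736 = (1761/5 + (15/36)/2) - 4441736 = (1761/5 + ((1/36)*15)/2) - 4441736 = (1761/5 + (½)*(5/12)) - 4441736 = (1761/5 + 5/24) - 4441736 = 42289/120 - 4441736 = -532966031/120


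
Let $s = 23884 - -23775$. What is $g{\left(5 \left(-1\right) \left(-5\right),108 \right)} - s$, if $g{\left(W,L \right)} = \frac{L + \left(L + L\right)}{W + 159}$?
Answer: $- \frac{2192233}{46} \approx -47657.0$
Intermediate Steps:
$g{\left(W,L \right)} = \frac{3 L}{159 + W}$ ($g{\left(W,L \right)} = \frac{L + 2 L}{159 + W} = \frac{3 L}{159 + W}$)
$s = 47659$ ($s = 23884 + 23775 = 47659$)
$g{\left(5 \left(-1\right) \left(-5\right),108 \right)} - s = 3 \cdot 108 \frac{1}{159 + 5 \left(-1\right) \left(-5\right)} - 47659 = 3 \cdot 108 \frac{1}{159 - -25} - 47659 = 3 \cdot 108 \frac{1}{159 + 25} - 47659 = 3 \cdot 108 \cdot \frac{1}{184} - 47659 = \frac{81}{46} - 47659 = - \frac{2192233}{46}$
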